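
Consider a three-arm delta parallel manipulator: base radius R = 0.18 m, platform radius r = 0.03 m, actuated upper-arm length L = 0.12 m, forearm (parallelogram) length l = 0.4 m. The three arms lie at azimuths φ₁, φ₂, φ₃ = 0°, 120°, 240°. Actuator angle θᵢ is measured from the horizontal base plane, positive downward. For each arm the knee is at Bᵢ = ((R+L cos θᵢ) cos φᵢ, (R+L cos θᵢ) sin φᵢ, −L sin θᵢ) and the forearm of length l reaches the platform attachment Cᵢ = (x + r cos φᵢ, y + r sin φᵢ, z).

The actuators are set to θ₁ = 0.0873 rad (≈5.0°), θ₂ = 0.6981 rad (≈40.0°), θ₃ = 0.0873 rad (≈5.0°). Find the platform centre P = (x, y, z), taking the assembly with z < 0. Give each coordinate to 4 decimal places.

arm 1 at φ=0.0°: ρ1 = 0.2695;  S1 = (0.2695, 0.0000, -0.0105)
S2 = (0.2419·cos120.0°, 0.2419·sin120.0°, -0.0771) = (-0.1210, 0.2095, -0.0771)
arm 3 at φ=240.0°: ρ3 = 0.2695;  S3 = (-0.1348, -0.2334, -0.0105)
eliminate P² terms by subtracting sphere 1 from 2 and 3
plane₁₂: -0.7810x+0.4190y+-0.1333z = -0.0083
det = 0.7035;  x = 0.0055+-0.0885z,  y = -0.0095+0.1533z
into |P−S₁|² = l²: 1.0313z² + 0.0647z + -0.0901 = 0;  Δ = 0.3758;  z = -0.3286 or 0.2658 → z<0 root = -0.3286
x = 0.0346, y = -0.0599

(0.0346, -0.0599, -0.3286)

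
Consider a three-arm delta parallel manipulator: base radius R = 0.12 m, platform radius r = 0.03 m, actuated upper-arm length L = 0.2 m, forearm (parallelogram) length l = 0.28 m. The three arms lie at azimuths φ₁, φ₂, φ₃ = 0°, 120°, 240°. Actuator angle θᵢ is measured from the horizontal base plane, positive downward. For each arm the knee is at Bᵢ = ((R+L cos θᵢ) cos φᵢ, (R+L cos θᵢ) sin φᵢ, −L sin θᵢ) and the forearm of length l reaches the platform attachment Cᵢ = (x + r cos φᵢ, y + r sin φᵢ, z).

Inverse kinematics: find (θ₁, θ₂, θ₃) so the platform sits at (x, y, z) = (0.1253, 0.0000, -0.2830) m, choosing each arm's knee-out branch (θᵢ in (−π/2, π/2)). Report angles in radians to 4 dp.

θ₁ = 0.2618, θ₂ = 1.1342, θ₃ = 1.1342

φ1=0.0° → target in arm frame (0.1253, 0.0000)
  A=-0.0353, B=-0.2830, C=(l²−L²−A²−y'²−z²)/(2L)=-0.1073
  √(A²+B²)=0.2852;  θ1 = -1.6949+1.9567 ≈ 0.2618
rotate P by −φ2: (-0.0626, -0.1085, -0.2830)
  A cos θ + B sin θ = C:  0.1526·cos θ + -0.2830·sin θ = -0.1919
  γ=atan2(-0.2830,0.1526)=-1.0761;  ψ=arccos(-0.5969)=2.2104;  θ2=γ+ψ≈1.1342
arm 3 (φ=240.0°): x'=-0.0627, y'=0.1085
  A cos θ + B sin θ = C:  0.1527·cos θ + -0.2830·sin θ = -0.1919
  θ3 = atan2(B,A) + arccos(C/0.3215) = 1.1342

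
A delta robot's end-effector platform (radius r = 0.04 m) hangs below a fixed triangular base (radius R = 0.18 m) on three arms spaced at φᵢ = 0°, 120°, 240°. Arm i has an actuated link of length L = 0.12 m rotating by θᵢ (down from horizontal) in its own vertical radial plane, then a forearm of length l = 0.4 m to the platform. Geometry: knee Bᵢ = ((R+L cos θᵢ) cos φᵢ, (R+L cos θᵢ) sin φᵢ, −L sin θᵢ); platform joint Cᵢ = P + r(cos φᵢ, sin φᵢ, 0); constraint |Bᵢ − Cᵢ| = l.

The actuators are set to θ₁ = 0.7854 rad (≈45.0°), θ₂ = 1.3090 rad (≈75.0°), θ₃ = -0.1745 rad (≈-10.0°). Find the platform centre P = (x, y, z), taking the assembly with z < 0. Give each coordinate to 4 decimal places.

arm 1 at φ=0.0°: ρ1 = 0.2249;  O1 = (0.2249, 0.0000, -0.0849)
O2 = (0.1711·cos120.0°, 0.1711·sin120.0°, -0.1159) = (-0.0855, 0.1481, -0.1159)
φ3=240.0°: virtual centre (-0.1291, -0.2236, 0.0208), radius l
subtract pairs → two planes through P
[-0.6208 0.2963 -0.0621]·P = -0.0151;  [-0.7079 -0.4472 0.2114]·P = 0.0093
Cramer: x(z) = 0.0081+0.0715z;  y(z) = -0.0338+0.3595z
quadratic in z: (1.1343)z²+(0.1144)z+(-0.1047)=0, √Δ=0.6987 → z ∈ {-0.3584, 0.2575}; z = -0.3584 (taking z<0)
x = -0.0175, y = -0.1626

(-0.0175, -0.1626, -0.3584)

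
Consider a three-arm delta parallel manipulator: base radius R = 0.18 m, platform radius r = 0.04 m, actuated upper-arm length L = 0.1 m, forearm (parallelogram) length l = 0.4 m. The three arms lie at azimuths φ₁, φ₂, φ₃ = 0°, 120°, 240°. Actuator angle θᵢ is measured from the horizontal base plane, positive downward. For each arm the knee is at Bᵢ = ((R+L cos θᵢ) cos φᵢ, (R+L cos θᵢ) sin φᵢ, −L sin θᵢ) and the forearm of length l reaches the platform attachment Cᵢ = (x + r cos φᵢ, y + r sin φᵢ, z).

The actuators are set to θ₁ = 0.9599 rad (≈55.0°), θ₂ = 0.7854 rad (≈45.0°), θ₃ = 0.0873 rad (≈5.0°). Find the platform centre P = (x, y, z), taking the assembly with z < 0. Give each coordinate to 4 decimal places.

arm 1 at φ=0.0°: (R−r)+L cos θ1 = 0.1974;  centre 1 = (0.1974, 0.0000, -0.0819)
φ2=120.0°: virtual centre (-0.1054, 0.1825, -0.0707), radius l
centre 3 = (0.2396·cos240.0°, 0.2396·sin240.0°, -0.0087) = (-0.1198, -0.2075, -0.0087)
subtract pairs → two planes through P
[-0.6054 0.3650 0.0224]·P = 0.0037;  [-0.6343 -0.4150 0.1464]·P = 0.0118
det = 0.4828;  x = -0.0122+0.1299z,  y = -0.0099+0.1541z
into |P−centre ₁|² = l²: 1.0406z² + 0.1063z + -0.1093 = 0;  Δ = 0.4662;  z = -0.3792 or 0.2770 → z<0 root = -0.3792
x = -0.0614, y = -0.0684

(-0.0614, -0.0684, -0.3792)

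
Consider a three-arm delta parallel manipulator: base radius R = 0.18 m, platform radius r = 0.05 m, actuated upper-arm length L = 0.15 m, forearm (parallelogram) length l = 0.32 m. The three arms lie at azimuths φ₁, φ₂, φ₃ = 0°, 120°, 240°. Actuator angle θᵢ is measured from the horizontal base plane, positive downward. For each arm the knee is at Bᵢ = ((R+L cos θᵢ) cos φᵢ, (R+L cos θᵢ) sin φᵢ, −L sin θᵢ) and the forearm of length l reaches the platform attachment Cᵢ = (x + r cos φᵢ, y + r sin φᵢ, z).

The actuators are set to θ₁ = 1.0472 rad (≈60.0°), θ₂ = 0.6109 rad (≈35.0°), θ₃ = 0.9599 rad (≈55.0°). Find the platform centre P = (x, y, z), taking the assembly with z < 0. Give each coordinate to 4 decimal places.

arm 1 at φ=0.0°: ρ1 = 0.2050;  O1 = (0.2050, 0.0000, -0.1299)
O2 = (0.2529·cos120.0°, 0.2529·sin120.0°, -0.0860) = (-0.1264, 0.2190, -0.0860)
φ3=240.0°: virtual centre (-0.1080, -0.1871, -0.1229), radius l
|O₂|²−|O₁|² = 0.0124;  |O₃|²−|O₁|² = 0.0029
plane₁₂: -0.6629x+0.4380y+0.0877z = 0.0124
det = 0.5222;  x = -0.0113+0.0747z,  y = 0.0113+-0.0873z
into |P−O₁|² = l²: 1.0132z² + 0.2255z + -0.0386 = 0;  Δ = 0.2073;  z = -0.3360 or 0.1134 → z<0 root = -0.3360
x = -0.0364, y = 0.0406

(-0.0364, 0.0406, -0.3360)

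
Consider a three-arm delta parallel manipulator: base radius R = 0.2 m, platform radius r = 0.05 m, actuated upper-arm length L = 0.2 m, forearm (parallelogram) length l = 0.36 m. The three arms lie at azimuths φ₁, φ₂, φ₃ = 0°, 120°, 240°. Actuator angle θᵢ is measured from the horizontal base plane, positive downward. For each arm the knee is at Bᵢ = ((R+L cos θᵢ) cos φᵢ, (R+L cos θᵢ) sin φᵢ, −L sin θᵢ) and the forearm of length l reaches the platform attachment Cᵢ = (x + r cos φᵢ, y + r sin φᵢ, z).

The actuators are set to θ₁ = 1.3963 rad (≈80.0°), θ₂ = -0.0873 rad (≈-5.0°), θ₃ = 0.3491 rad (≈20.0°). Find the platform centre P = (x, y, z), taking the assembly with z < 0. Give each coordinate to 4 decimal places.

S1 = (0.1847·cos0.0°, 0.1847·sin0.0°, -0.1970) = (0.1847, 0.0000, -0.1970)
S2 = (0.3492·cos120.0°, 0.3492·sin120.0°, 0.0174) = (-0.1746, 0.3024, 0.0174)
S3 = (0.3379·cos240.0°, 0.3379·sin240.0°, -0.0684) = (-0.1690, -0.2927, -0.0684)
eliminate P² terms by subtracting sphere 1 from 2 and 3
linear system: -0.7187x+0.6049y = 0.0494−0.4288z; -0.7074x+-0.5853y = 0.0460−0.2571z
Cramer: x(z) = -0.0668+0.4791z;  y(z) = 0.0022-0.1397z
sphere 1 gives Az²+Bz+C=0 with A=1.2490, B=0.1523, C=-0.0275;  B²−4AC=0.1608;  roots -0.2215, 0.0995;  negative root z = -0.2215
x = -0.1729, y = 0.0332

(-0.1729, 0.0332, -0.2215)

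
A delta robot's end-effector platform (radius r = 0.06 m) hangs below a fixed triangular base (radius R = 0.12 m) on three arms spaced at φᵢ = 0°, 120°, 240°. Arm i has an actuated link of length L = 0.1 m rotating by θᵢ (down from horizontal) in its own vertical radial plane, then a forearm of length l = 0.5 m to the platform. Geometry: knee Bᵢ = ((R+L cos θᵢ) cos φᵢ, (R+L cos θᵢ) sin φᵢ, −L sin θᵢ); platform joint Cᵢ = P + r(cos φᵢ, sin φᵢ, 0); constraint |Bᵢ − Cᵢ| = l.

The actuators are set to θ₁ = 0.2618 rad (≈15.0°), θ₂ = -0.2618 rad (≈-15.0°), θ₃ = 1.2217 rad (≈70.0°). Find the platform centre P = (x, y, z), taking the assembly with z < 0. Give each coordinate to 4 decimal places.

(0.0577, 0.2667, -0.4371)

φ1=0.0°: virtual centre (0.1566, 0.0000, -0.0259), radius l
O2 = (0.1566·cos120.0°, 0.1566·sin120.0°, 0.0259) = (-0.0783, 0.1356, 0.0259)
arm 3 at φ=240.0°: (R−r)+L cos θ3 = 0.0942;  O3 = (-0.0471, -0.0816, -0.0940)
eliminate P² terms by subtracting sphere 1 from 2 and 3
plane₁₂: -0.4698x+0.2712y+0.1035z = 0.0000
det = 0.1871;  x = 0.0108+-0.1071z,  y = 0.0188+-0.5672z
sphere 1 gives Az²+Bz+C=0 with A=1.3332, B=0.0617, C=-0.2277;  B²−4AC=1.2182;  roots -0.4371, 0.3908;  negative root z = -0.4371
x = 0.0577, y = 0.2667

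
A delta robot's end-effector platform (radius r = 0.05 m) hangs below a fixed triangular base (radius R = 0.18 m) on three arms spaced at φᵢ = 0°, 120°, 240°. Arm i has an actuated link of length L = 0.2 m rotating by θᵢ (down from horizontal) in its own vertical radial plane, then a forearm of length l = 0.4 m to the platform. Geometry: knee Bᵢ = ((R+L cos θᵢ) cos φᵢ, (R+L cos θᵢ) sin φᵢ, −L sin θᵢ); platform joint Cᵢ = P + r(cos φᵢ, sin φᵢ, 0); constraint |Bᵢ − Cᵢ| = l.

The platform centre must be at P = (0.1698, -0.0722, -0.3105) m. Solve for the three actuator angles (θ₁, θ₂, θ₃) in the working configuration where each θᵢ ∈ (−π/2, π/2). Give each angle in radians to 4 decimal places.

θ₁ = -0.2620, θ₂ = 1.1346, θ₃ = 0.6983

rotate P by −φ1: (0.1698, -0.0722, -0.3105)
  e−x'=-0.0398;  (l²−L²−(e−x')²−y'²−z²)/2L = 0.0420
  θ1 = atan2(B,A) + arccos(C/0.3130) = -0.2620
φ2=120.0° → target in arm frame (-0.1474, -0.1110)
  e−x'=0.2774;  (l²−L²−(e−x')²−y'²−z²)/2L = -0.1642
  √(A²+B²)=0.4164;  θ2 = -0.8416+1.9762 ≈ 1.1346
arm 3 (φ=240.0°): x'=-0.0224, y'=0.1832
  A cos θ + B sin θ = C:  0.1524·cos θ + -0.3105·sin θ = -0.0829
  γ=atan2(-0.3105,0.1524)=-1.1146;  ψ=arccos(-0.2398)=1.8129;  θ3=γ+ψ≈0.6983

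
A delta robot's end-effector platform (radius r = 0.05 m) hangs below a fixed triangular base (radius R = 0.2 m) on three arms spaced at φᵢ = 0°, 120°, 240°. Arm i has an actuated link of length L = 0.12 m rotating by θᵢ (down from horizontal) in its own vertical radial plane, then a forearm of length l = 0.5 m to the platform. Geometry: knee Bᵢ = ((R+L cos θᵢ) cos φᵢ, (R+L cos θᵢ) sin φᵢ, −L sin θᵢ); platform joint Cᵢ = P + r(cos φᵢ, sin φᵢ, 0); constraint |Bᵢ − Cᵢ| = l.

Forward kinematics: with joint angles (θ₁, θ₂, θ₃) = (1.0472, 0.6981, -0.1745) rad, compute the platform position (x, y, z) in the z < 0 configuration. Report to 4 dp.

(-0.1204, -0.1081, -0.4633)

φ1=0.0°: virtual centre (0.2100, 0.0000, -0.1039), radius l
O2 = (0.2419·cos120.0°, 0.2419·sin120.0°, -0.0771) = (-0.1210, 0.2095, -0.0771)
O3 = (0.2682·cos240.0°, 0.2682·sin240.0°, 0.0208) = (-0.1341, -0.2322, 0.0208)
eliminate P² terms by subtracting sphere 1 from 2 and 3
linear system: -0.6619x+0.4190y = 0.0096−0.0536z; -0.6882x+-0.4645y = 0.0175−0.2495z
det = 0.5958;  x = -0.0197+0.2172z,  y = -0.0083+0.2153z
quadratic in z: (1.0936)z²+(0.1044)z+(-0.1863)=0, √Δ=0.9089 → z ∈ {-0.4633, 0.3678}; z = -0.4633 (taking z<0)
x = -0.1204, y = -0.1081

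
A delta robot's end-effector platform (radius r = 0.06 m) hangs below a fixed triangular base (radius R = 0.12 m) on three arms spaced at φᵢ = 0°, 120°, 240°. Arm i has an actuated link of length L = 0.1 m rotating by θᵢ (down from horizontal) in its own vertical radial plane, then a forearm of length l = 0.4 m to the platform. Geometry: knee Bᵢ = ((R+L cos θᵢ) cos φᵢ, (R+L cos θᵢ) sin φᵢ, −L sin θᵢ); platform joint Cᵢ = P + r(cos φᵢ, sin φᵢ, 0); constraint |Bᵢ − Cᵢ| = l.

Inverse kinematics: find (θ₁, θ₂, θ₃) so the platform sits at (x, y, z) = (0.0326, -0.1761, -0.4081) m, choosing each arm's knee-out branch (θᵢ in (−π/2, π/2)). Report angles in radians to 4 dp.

θ₁ = 0.6988, θ₂ = 1.3970, θ₃ = 0.2622

rotate P by −φ1: (0.0326, -0.1761, -0.4081)
  A=0.0274, B=-0.4081, C=(l²−L²−A²−y'²−z²)/(2L)=-0.2415
  θ1 = atan2(B,A) + arccos(C/0.4090) = 0.6988
arm 2 (φ=120.0°): x'=-0.1688, y'=0.0598
  A=0.2288, B=-0.4081, C=(l²−L²−A²−y'²−z²)/(2L)=-0.3624
  √(A²+B²)=0.4679;  θ2 = -1.0598+2.4568 ≈ 1.3970
rotate P by −φ3: (0.1362, 0.1163, -0.4081)
  A cos θ + B sin θ = C:  -0.0762·cos θ + -0.4081·sin θ = -0.1794
  √(A²+B²)=0.4152;  θ3 = -1.7554+2.0176 ≈ 0.2622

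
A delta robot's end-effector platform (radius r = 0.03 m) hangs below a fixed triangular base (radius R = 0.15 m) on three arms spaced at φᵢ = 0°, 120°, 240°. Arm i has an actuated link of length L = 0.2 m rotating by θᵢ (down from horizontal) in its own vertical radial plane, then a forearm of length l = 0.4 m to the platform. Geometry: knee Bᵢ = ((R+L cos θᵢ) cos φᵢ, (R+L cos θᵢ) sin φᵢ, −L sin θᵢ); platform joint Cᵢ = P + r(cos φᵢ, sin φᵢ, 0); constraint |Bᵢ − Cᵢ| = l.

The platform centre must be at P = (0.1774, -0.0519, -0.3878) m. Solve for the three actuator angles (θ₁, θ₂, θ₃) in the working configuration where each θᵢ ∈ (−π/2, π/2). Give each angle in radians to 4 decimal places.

arm 1 (φ=0.0°): x'=0.1774, y'=-0.0519
  e−x'=-0.0574;  (l²−L²−(e−x')²−y'²−z²)/2L = -0.0909
  θ1 = atan2(B,A) + arccos(C/0.3920) = 0.0872
arm 2 (φ=120.0°): x'=-0.1336, y'=-0.1277
  A=0.2536, B=-0.3878, C=(l²−L²−A²−y'²−z²)/(2L)=-0.2776
  γ=atan2(-0.3878,0.2536)=-0.9916;  ψ=arccos(-0.5990)=2.2131;  θ2=γ+ψ≈1.2215
arm 3 (φ=240.0°): x'=-0.0438, y'=0.1796
  A cos θ + B sin θ = C:  0.1638·cos θ + -0.3878·sin θ = -0.2236
  √(A²+B²)=0.4210;  θ3 = -1.1712+2.1309 ≈ 0.9596

θ₁ = 0.0872, θ₂ = 1.2215, θ₃ = 0.9596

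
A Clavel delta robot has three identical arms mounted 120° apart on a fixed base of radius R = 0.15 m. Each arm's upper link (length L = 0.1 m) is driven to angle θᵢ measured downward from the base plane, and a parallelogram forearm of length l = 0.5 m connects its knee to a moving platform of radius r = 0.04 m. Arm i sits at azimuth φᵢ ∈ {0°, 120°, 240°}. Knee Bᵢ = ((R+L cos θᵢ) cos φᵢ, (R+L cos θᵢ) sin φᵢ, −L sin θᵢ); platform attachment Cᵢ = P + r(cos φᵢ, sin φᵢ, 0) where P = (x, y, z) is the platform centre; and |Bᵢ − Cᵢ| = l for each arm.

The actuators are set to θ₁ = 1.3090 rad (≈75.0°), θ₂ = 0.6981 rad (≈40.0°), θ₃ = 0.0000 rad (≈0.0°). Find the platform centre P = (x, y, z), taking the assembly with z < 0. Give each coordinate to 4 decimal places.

(-0.1593, -0.0936, -0.4891)

O1 = (0.1359·cos0.0°, 0.1359·sin0.0°, -0.0966) = (0.1359, 0.0000, -0.0966)
φ2=120.0°: virtual centre (-0.0933, 0.1616, -0.0643), radius l
arm 3 at φ=240.0°: ρ3 = 0.2100;  O3 = (-0.1050, -0.1819, 0.0000)
|O₂|²−|O₁|² = 0.0112;  |O₃|²−|O₁|² = 0.0163
plane₁₂: -0.4584x+0.3232y+0.0646z = 0.0112
Cramer: x(z) = -0.0289+0.2666z;  y(z) = -0.0065+0.1781z
quadratic in z: (1.1028)z²+(0.1030)z+(-0.2135)=0, √Δ=0.9758 → z ∈ {-0.4891, 0.3957}; z = -0.4891 (taking z<0)
x = -0.1593, y = -0.0936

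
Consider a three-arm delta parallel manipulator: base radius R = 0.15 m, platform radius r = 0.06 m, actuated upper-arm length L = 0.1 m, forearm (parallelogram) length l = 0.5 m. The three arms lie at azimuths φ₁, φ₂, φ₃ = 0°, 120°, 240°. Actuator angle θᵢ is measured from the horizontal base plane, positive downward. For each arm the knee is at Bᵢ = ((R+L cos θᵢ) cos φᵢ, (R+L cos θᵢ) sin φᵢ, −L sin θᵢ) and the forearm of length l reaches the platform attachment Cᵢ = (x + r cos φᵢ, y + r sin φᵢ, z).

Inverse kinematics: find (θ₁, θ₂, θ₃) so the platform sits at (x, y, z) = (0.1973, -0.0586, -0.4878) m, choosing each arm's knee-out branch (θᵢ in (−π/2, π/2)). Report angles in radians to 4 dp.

θ₁ = -0.0871, θ₂ = 1.2217, θ₃ = 0.8730

rotate P by −φ1: (0.1973, -0.0586, -0.4878)
  e−x'=-0.1073;  (l²−L²−(e−x')²−y'²−z²)/2L = -0.0645
  γ=atan2(-0.4878,-0.1073)=-1.7873;  ψ=arccos(-0.1291)=1.7003;  θ1=γ+ψ≈-0.0871
rotate P by −φ2: (-0.1494, -0.1416, -0.4878)
  A=0.2394, B=-0.4878, C=(l²−L²−A²−y'²−z²)/(2L)=-0.3765
  γ=atan2(-0.4878,0.2394)=-1.1146;  ψ=arccos(-0.6929)=2.3363;  θ2=γ+ψ≈1.2217
arm 3 (φ=240.0°): x'=-0.0479, y'=0.2002
  A=0.1379, B=-0.4878, C=(l²−L²−A²−y'²−z²)/(2L)=-0.2852
  θ3 = atan2(B,A) + arccos(C/0.5069) = 0.8730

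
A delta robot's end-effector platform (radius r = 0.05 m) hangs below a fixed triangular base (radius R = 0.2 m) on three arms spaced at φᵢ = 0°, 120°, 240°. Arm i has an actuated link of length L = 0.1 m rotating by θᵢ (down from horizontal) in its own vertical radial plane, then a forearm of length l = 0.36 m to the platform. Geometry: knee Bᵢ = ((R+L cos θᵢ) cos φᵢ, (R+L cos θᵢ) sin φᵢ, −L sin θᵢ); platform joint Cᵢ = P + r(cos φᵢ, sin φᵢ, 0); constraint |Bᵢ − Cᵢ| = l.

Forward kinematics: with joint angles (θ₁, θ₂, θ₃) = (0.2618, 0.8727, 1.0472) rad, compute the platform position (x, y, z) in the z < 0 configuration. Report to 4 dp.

centre 1 = (0.2466·cos0.0°, 0.2466·sin0.0°, -0.0259) = (0.2466, 0.0000, -0.0259)
arm 2 at φ=120.0°: e+L cos θ2 = 0.2143;  centre 2 = (-0.1071, 0.1856, -0.0766)
centre 3 = (0.2000·cos240.0°, 0.2000·sin240.0°, -0.0866) = (-0.1000, -0.1732, -0.0866)
subtract pairs → two planes through P
plane₁₂: -0.7075x+0.3711y+-0.1014z = -0.0097
Cramer: x(z) = 0.0170-0.1597z;  y(z) = 0.0063-0.0310z
sphere 1 gives Az²+Bz+C=0 with A=1.0265, B=0.1247, C=-0.0762;  B²−4AC=0.3283;  roots -0.3399, 0.2184;  negative root z = -0.3399
x = 0.0713, y = 0.0169

(0.0713, 0.0169, -0.3399)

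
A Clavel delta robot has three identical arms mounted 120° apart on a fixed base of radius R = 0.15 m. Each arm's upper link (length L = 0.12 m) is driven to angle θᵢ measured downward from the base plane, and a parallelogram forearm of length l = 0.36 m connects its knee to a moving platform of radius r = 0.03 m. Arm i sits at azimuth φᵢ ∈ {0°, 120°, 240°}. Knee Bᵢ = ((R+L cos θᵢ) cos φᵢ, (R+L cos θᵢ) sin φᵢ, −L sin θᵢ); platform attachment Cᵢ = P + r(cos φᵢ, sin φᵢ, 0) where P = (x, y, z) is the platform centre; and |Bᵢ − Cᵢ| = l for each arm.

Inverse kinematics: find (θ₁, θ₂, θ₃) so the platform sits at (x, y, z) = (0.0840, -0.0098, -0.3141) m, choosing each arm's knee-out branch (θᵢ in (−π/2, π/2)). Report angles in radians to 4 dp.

θ₁ = -0.0869, θ₂ = 0.6983, θ₃ = 0.6108

arm 1 (φ=0.0°): x'=0.0840, y'=-0.0098
  A cos θ + B sin θ = C:  0.0360·cos θ + -0.3141·sin θ = 0.0631
  γ=atan2(-0.3141,0.0360)=-1.4567;  ψ=arccos(0.1997)=1.3698;  θ1=γ+ψ≈-0.0869
rotate P by −φ2: (-0.0505, -0.0678, -0.3141)
  A cos θ + B sin θ = C:  0.1705·cos θ + -0.3141·sin θ = -0.0714
  θ2 = atan2(B,A) + arccos(C/0.3574) = 0.6983
rotate P by −φ3: (-0.0335, 0.0776, -0.3141)
  A=0.1535, B=-0.3141, C=(l²−L²−A²−y'²−z²)/(2L)=-0.0544
  θ3 = atan2(B,A) + arccos(C/0.3496) = 0.6108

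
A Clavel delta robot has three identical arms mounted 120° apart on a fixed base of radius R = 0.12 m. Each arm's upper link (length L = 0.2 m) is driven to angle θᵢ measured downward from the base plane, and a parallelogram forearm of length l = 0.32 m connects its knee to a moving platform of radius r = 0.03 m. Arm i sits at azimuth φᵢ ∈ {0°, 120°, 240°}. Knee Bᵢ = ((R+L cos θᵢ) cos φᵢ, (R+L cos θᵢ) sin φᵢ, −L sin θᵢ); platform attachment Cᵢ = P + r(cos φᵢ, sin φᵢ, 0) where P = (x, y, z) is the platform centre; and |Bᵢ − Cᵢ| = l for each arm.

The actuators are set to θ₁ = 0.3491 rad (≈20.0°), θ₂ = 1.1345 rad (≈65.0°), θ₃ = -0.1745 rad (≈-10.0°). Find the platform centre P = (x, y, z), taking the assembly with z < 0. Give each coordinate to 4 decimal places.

O1 = (0.2779·cos0.0°, 0.2779·sin0.0°, -0.0684) = (0.2779, 0.0000, -0.0684)
O2 = (0.1745·cos120.0°, 0.1745·sin120.0°, -0.1813) = (-0.0873, 0.1511, -0.1813)
O3 = (0.2870·cos240.0°, 0.2870·sin240.0°, 0.0347) = (-0.1435, -0.2485, 0.0347)
eliminate P² terms by subtracting sphere 1 from 2 and 3
linear system: -0.7304x+0.3023y = -0.0186−-0.2257z; -0.8428x+-0.4970y = 0.0016−0.2063z
Cramer: x(z) = 0.0142-0.0807z;  y(z) = -0.0273+0.5518z
quadratic in z: (1.3110)z²+(0.1492)z+(-0.0274)=0, √Δ=0.4074 → z ∈ {-0.2123, 0.0985}; z = -0.2123 (taking z<0)
x = 0.0313, y = -0.1445

(0.0313, -0.1445, -0.2123)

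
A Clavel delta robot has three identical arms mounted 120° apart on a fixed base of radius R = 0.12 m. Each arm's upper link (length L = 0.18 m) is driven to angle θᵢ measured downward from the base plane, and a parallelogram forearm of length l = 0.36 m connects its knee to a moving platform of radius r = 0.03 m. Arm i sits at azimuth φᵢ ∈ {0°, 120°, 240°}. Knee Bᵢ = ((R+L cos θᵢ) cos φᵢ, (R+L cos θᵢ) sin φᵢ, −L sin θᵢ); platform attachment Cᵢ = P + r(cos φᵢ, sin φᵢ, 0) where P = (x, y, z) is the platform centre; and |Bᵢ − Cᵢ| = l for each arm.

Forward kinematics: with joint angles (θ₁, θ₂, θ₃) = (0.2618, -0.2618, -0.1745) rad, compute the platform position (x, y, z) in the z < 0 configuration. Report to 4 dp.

φ1=0.0°: virtual centre (0.2639, 0.0000, -0.0466), radius l
arm 2 at φ=120.0°: (R−r)+L cos θ2 = 0.2639;  O2 = (-0.1319, 0.2285, 0.0466)
O3 = (0.2673·cos240.0°, 0.2673·sin240.0°, 0.0313) = (-0.1336, -0.2315, 0.0313)
subtract pairs → two planes through P
[-0.7916 0.4570 0.1864]·P = 0.0000;  [-0.7950 -0.4629 0.1557]·P = 0.0006
Cramer: x(z) = -0.0004+0.2157z;  y(z) = -0.0007-0.0341z
into |P−O₁|² = l²: 1.0477z² + -0.0208z + -0.0576 = 0;  Δ = 0.2418;  z = -0.2248 or 0.2446 → z<0 root = -0.2248
x = -0.0489, y = 0.0070

(-0.0489, 0.0070, -0.2248)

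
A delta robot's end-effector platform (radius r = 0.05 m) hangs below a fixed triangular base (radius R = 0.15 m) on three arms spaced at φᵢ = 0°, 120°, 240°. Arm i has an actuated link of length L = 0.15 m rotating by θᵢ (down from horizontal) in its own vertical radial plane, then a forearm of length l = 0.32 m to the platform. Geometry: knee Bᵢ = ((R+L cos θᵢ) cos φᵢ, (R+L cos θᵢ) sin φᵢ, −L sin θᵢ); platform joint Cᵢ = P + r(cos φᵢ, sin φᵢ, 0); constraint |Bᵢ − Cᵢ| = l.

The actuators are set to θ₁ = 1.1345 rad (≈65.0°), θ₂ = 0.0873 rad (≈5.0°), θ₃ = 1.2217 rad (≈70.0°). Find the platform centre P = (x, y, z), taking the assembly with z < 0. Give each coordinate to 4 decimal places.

(-0.0629, 0.1361, -0.3167)

φ1=0.0°: virtual centre (0.1634, 0.0000, -0.1359), radius l
arm 2 at φ=120.0°: ρ2 = 0.2494;  centre 2 = (-0.1247, 0.2160, -0.0131)
centre 3 = (0.1513·cos240.0°, 0.1513·sin240.0°, -0.1410) = (-0.0757, -0.1310, -0.1410)
subtract pairs → two planes through P
linear system: -0.5762x+0.4320y = 0.0172−0.2457z; -0.4781x+-0.2621y = -0.0024−-0.0100z
Cramer: x(z) = -0.0097+0.1680z;  y(z) = 0.0269-0.3447z
into |P−centre ₁|² = l²: 1.1471z² + 0.1952z + -0.0532 = 0;  Δ = 0.2824;  z = -0.3167 or 0.1465 → z<0 root = -0.3167
x = -0.0629, y = 0.1361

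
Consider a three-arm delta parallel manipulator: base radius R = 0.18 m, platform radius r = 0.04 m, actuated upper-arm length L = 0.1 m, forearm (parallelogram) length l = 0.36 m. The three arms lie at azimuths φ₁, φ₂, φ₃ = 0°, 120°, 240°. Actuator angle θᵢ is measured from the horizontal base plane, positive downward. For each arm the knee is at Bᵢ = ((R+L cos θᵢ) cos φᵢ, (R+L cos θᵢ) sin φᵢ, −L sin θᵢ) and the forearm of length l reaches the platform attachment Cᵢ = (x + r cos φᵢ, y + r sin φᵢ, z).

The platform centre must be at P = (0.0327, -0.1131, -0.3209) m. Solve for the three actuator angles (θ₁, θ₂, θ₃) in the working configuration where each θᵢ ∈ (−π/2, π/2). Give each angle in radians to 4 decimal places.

θ₁ = 0.4364, θ₂ = 1.3092, θ₃ = 0.0878

φ1=0.0° → target in arm frame (0.0327, -0.1131)
  e−x'=0.1073;  (l²−L²−(e−x')²−y'²−z²)/2L = -0.0384
  γ=atan2(-0.3209,0.1073)=-1.2481;  ψ=arccos(-0.1135)=1.6846;  θ1=γ+ψ≈0.4364
rotate P by −φ2: (-0.1143, 0.0282, -0.3209)
  A=0.2543, B=-0.3209, C=(l²−L²−A²−y'²−z²)/(2L)=-0.2442
  θ2 = atan2(B,A) + arccos(C/0.4094) = 1.3092
rotate P by −φ3: (0.0816, 0.0849, -0.3209)
  e−x'=0.0584;  (l²−L²−(e−x')²−y'²−z²)/2L = 0.0300
  γ=atan2(-0.3209,0.0584)=-1.3908;  ψ=arccos(0.0921)=1.4785;  θ3=γ+ψ≈0.0878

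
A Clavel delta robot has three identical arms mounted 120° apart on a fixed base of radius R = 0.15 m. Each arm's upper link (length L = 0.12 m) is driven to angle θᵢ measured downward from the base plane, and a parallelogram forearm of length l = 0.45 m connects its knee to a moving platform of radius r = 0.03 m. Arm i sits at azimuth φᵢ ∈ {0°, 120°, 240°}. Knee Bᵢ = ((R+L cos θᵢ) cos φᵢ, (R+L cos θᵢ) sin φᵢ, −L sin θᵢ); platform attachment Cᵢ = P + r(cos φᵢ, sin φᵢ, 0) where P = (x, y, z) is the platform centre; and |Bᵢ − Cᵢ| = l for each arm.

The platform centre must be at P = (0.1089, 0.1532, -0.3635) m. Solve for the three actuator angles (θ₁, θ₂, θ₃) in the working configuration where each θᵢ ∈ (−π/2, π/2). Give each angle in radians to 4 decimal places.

θ₁ = -0.3495, θ₂ = -0.1744, θ₃ = 1.0470

rotate P by −φ1: (0.1089, 0.1532, -0.3635)
  A=0.0111, B=-0.3635, C=(l²−L²−A²−y'²−z²)/(2L)=0.1349
  θ1 = atan2(B,A) + arccos(C/0.3637) = -0.3495
rotate P by −φ2: (0.0782, -0.1709, -0.3635)
  A=0.0418, B=-0.3635, C=(l²−L²−A²−y'²−z²)/(2L)=0.1042
  √(A²+B²)=0.3659;  θ2 = -1.4564+1.2820 ≈ -0.1744
arm 3 (φ=240.0°): x'=-0.1871, y'=0.0177
  e−x'=0.3071;  (l²−L²−(e−x')²−y'²−z²)/2L = -0.1611
  θ3 = atan2(B,A) + arccos(C/0.4759) = 1.0470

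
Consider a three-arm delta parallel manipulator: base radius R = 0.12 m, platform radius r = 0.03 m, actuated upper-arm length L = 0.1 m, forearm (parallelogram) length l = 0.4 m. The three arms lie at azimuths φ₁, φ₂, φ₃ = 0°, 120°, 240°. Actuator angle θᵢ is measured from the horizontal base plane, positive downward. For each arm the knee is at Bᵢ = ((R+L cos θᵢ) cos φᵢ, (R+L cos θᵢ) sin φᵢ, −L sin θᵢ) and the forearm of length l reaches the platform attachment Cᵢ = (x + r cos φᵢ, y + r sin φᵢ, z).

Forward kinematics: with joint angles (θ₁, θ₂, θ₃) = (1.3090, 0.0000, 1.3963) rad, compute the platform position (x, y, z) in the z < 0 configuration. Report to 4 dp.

(-0.0834, 0.1684, -0.3998)

arm 1 at φ=0.0°: (R−r)+L cos θ1 = 0.1159;  S1 = (0.1159, 0.0000, -0.0966)
φ2=120.0°: virtual centre (-0.0950, 0.1645, 0.0000), radius l
arm 3 at φ=240.0°: (R−r)+L cos θ3 = 0.1074;  S3 = (-0.0537, -0.0930, -0.0985)
|S₂|²−|S₁|² = 0.0133;  |S₃|²−|S₁|² = -0.0015
[-0.4218 0.3291 0.1932]·P = 0.0133;  [-0.3391 -0.1860 -0.0038]·P = -0.0015
det = 0.1900;  x = -0.0104+0.1825z,  y = 0.0272+-0.3531z
sphere 1 gives Az²+Bz+C=0 with A=1.1580, B=0.1279, C=-0.1340;  B²−4AC=0.6370;  roots -0.3998, 0.2894;  negative root z = -0.3998
x = -0.0834, y = 0.1684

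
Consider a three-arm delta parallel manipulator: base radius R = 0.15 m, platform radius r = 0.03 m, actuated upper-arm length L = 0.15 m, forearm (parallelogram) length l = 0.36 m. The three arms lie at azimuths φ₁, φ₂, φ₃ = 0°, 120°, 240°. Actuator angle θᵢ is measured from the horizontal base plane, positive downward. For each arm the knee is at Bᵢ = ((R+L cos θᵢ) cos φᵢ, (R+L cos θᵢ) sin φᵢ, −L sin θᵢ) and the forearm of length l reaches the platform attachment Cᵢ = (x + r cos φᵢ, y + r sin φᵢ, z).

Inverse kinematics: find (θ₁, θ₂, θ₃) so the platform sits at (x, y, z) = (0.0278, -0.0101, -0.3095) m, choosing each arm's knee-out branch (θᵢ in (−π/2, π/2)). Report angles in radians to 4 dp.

θ₁ = 0.2616, θ₂ = 0.5240, θ₃ = 0.4362

φ1=0.0° → target in arm frame (0.0278, -0.0101)
  A cos θ + B sin θ = C:  0.0922·cos θ + -0.3095·sin θ = 0.0090
  γ=atan2(-0.3095,0.0922)=-1.2813;  ψ=arccos(0.0279)=1.5429;  θ1=γ+ψ≈0.2616
rotate P by −φ2: (-0.0226, -0.0190, -0.3095)
  A=0.1426, B=-0.3095, C=(l²−L²−A²−y'²−z²)/(2L)=-0.0313
  √(A²+B²)=0.3408;  θ2 = -1.1389+1.6629 ≈ 0.5240
rotate P by −φ3: (-0.0052, 0.0291, -0.3095)
  A cos θ + B sin θ = C:  0.1252·cos θ + -0.3095·sin θ = -0.0173
  √(A²+B²)=0.3338;  θ3 = -1.1865+1.6228 ≈ 0.4362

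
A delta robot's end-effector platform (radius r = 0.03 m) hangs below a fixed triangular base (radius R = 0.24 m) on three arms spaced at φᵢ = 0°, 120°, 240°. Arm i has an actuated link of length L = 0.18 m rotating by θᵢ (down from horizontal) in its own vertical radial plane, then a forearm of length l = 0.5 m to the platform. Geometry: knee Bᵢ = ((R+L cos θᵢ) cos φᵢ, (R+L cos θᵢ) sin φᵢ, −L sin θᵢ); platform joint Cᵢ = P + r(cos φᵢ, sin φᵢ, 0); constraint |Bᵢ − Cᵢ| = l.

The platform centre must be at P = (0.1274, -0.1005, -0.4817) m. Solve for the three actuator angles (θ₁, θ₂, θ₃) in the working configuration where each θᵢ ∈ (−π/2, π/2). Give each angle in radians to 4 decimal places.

φ1=0.0° → target in arm frame (0.1274, -0.1005)
  A cos θ + B sin θ = C:  0.0826·cos θ + -0.4817·sin θ = -0.0871
  √(A²+B²)=0.4887;  θ1 = -1.4010+1.7500 ≈ 0.3490
arm 2 (φ=120.0°): x'=-0.1507, y'=-0.0601
  A=0.3607, B=-0.4817, C=(l²−L²−A²−y'²−z²)/(2L)=-0.4116
  √(A²+B²)=0.6018;  θ2 = -0.9280+2.3239 ≈ 1.3959
φ3=240.0° → target in arm frame (0.0233, 0.1606)
  A=0.1867, B=-0.4817, C=(l²−L²−A²−y'²−z²)/(2L)=-0.2085
  γ=atan2(-0.4817,0.1867)=-1.2011;  ψ=arccos(-0.4036)=1.9863;  θ3=γ+ψ≈0.7852

θ₁ = 0.3490, θ₂ = 1.3959, θ₃ = 0.7852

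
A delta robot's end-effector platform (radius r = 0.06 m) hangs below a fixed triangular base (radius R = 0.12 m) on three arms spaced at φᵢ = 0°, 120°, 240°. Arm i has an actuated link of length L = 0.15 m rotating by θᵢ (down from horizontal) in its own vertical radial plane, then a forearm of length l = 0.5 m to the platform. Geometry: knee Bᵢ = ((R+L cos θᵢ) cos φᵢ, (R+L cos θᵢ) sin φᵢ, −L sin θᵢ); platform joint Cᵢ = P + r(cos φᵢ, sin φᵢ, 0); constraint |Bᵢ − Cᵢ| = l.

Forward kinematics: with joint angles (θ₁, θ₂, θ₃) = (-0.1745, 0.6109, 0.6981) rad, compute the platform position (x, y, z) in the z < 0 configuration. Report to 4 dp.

φ1=0.0°: virtual centre (0.2077, 0.0000, 0.0260), radius l
arm 2 at φ=120.0°: ρ2 = 0.1829;  S2 = (-0.0914, 0.1584, -0.0860)
φ3=240.0°: virtual centre (-0.0875, -0.1515, -0.0964), radius l
|S₂|²−|S₁|² = -0.0030;  |S₃|²−|S₁|² = -0.0039
plane₁₂: -0.5983x+0.3167y+-0.2242z = -0.0030
det = 0.3682;  x = 0.0058+-0.3951z,  y = 0.0016+-0.0386z
quadratic in z: (1.1576)z²+(0.1073)z+(-0.2086)=0, √Δ=0.9885 → z ∈ {-0.4733, 0.3806}; z = -0.4733 (taking z<0)
x = 0.1928, y = 0.0199

(0.1928, 0.0199, -0.4733)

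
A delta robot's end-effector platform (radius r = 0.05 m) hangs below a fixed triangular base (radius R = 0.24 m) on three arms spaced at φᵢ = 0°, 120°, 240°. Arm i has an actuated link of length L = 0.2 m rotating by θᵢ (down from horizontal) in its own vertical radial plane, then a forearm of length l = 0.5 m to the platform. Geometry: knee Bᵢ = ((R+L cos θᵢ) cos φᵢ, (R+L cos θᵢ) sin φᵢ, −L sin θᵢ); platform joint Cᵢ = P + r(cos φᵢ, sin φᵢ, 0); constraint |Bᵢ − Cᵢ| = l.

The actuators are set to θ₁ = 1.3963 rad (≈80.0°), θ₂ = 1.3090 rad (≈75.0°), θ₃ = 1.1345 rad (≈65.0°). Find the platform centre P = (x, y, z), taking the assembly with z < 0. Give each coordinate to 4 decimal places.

(-0.0339, -0.0293, -0.6239)

φ1=0.0°: virtual centre (0.2247, 0.0000, -0.1970), radius l
S2 = (0.2418·cos120.0°, 0.2418·sin120.0°, -0.1932) = (-0.1209, 0.2094, -0.1932)
φ3=240.0°: virtual centre (-0.1373, -0.2377, -0.1813), radius l
|S₂|²−|S₁|² = 0.0065;  |S₃|²−|S₁|² = 0.0189
plane₁₂: -0.6912x+0.4187y+0.0076z = 0.0065
Cramer: x(z) = -0.0174+0.0265z;  y(z) = -0.0133+0.0257z
sphere 1 gives Az²+Bz+C=0 with A=1.0014, B=0.3804, C=-0.1524;  B²−4AC=0.7551;  roots -0.6239, 0.2440;  negative root z = -0.6239
x = -0.0339, y = -0.0293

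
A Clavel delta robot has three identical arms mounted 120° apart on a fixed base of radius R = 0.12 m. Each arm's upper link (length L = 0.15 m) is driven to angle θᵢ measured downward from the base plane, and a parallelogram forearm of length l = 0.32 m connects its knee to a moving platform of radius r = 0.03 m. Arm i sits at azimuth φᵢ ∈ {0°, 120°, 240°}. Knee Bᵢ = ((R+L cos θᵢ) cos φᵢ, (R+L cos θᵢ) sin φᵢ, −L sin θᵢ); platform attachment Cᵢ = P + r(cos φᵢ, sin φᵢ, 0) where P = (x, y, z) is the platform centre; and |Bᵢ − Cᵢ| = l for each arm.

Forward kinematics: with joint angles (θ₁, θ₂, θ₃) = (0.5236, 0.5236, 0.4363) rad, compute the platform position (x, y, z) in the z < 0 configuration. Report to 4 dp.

φ1=0.0°: virtual centre (0.2199, 0.0000, -0.0750), radius l
φ2=120.0°: virtual centre (-0.1100, 0.1904, -0.0750), radius l
S3 = (0.2259·cos240.0°, 0.2259·sin240.0°, -0.0634) = (-0.1130, -0.1957, -0.0634)
eliminate P² terms by subtracting sphere 1 from 2 and 3
plane₁₂: -0.6597x+0.3809y+0.0000z = 0.0000
Cramer: x(z) = -0.0008+0.0173z;  y(z) = -0.0014+0.0299z
sphere 1 gives Az²+Bz+C=0 with A=1.0012, B=0.1423, C=-0.0481;  B²−4AC=0.2127;  roots -0.3014, 0.1593;  negative root z = -0.3014
x = -0.0060, y = -0.0104

(-0.0060, -0.0104, -0.3014)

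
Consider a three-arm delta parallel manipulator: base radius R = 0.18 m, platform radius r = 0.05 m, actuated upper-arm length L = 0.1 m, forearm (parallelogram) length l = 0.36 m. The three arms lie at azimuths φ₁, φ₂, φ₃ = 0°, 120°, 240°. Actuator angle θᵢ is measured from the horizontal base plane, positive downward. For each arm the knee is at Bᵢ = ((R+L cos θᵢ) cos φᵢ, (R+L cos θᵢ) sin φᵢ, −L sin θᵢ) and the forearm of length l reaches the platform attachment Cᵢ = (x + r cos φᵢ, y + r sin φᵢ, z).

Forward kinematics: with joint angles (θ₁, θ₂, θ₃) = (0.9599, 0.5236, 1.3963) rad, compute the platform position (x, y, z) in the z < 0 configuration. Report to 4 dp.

S1 = (0.1874·cos0.0°, 0.1874·sin0.0°, -0.0819) = (0.1874, 0.0000, -0.0819)
arm 2 at φ=120.0°: e+L cos θ2 = 0.2166;  S2 = (-0.1083, 0.1876, -0.0500)
S3 = (0.1474·cos240.0°, 0.1474·sin240.0°, -0.0985) = (-0.0737, -0.1276, -0.0985)
subtract pairs → two planes through P
[-0.5913 0.3752 0.0638]·P = 0.0076;  [-0.5221 -0.2552 -0.0331]·P = -0.0104
Cramer: x(z) = 0.0057+0.0111z;  y(z) = 0.0292-0.1526z
sphere 1 gives Az²+Bz+C=0 with A=1.0234, B=0.1509, C=-0.0890;  B²−4AC=0.3872;  roots -0.3777, 0.2303;  negative root z = -0.3777
x = 0.0015, y = 0.0868

(0.0015, 0.0868, -0.3777)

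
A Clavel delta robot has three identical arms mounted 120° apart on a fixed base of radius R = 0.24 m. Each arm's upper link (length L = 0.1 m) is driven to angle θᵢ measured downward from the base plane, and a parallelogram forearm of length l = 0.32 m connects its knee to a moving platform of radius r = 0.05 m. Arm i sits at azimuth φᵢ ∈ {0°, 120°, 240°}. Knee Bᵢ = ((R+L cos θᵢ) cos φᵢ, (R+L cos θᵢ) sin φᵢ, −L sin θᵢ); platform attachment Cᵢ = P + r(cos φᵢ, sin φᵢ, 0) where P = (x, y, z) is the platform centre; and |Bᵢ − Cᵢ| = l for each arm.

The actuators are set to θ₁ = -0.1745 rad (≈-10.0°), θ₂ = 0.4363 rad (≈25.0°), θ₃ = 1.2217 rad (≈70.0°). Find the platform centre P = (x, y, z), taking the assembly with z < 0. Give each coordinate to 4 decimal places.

(0.0612, 0.0523, -0.2017)

centre 1 = (0.2885·cos0.0°, 0.2885·sin0.0°, 0.0174) = (0.2885, 0.0000, 0.0174)
centre 2 = (0.2806·cos120.0°, 0.2806·sin120.0°, -0.0423) = (-0.1403, 0.2430, -0.0423)
arm 3 at φ=240.0°: (R−r)+L cos θ3 = 0.2242;  centre 3 = (-0.1121, -0.1942, -0.0940)
|centre ₂|²−|centre ₁|² = -0.0030;  |centre ₃|²−|centre ₁|² = -0.0244
[-0.8576 0.4861 -0.1192]·P = -0.0030;  [-0.8012 -0.3883 -0.2227]·P = -0.0244
det = 0.7225;  x = 0.0180+-0.2139z,  y = 0.0257+-0.1321z
quadratic in z: (1.0632)z²+(0.0742)z+(-0.0283)=0, √Δ=0.3548 → z ∈ {-0.2017, 0.1319}; z = -0.2017 (taking z<0)
x = 0.0612, y = 0.0523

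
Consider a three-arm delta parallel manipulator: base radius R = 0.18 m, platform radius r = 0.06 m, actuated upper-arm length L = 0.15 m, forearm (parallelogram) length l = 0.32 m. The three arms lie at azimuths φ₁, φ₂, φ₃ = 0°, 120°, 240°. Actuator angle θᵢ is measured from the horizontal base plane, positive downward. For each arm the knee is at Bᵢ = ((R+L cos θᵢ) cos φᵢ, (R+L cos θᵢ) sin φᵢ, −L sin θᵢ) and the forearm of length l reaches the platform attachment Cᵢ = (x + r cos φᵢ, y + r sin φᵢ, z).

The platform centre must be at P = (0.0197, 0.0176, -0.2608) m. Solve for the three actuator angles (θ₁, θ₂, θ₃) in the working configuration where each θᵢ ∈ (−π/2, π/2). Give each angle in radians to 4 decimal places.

φ1=0.0° → target in arm frame (0.0197, 0.0176)
  e−x'=0.1003;  (l²−L²−(e−x')²−y'²−z²)/2L = 0.0050
  θ1 = atan2(B,A) + arccos(C/0.2794) = 0.3491
φ2=120.0° → target in arm frame (0.0054, -0.0259)
  A=0.1146, B=-0.2608, C=(l²−L²−A²−y'²−z²)/(2L)=-0.0064
  √(A²+B²)=0.2849;  θ2 = -1.1568+1.5933 ≈ 0.4365
arm 3 (φ=240.0°): x'=-0.0251, y'=0.0083
  A=0.1451, B=-0.2608, C=(l²−L²−A²−y'²−z²)/(2L)=-0.0308
  √(A²+B²)=0.2984;  θ3 = -1.0631+1.6741 ≈ 0.6110

θ₁ = 0.3491, θ₂ = 0.4365, θ₃ = 0.6110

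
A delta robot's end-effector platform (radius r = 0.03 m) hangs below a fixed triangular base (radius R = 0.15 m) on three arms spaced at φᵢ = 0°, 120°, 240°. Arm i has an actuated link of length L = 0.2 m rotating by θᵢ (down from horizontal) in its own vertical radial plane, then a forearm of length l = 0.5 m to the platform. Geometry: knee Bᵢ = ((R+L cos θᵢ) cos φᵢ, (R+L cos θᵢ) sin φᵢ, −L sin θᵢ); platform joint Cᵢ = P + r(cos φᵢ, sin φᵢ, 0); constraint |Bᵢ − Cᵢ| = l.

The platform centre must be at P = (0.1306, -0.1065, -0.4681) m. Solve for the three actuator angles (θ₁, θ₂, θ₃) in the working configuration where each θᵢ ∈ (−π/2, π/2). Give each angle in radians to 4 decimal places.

θ₁ = 0.0874, θ₂ = 0.9600, θ₃ = 0.4367

arm 1 (φ=0.0°): x'=0.1306, y'=-0.1065
  A cos θ + B sin θ = C:  -0.0106·cos θ + -0.4681·sin θ = -0.0514
  θ1 = atan2(B,A) + arccos(C/0.4682) = 0.0874
rotate P by −φ2: (-0.1575, -0.0599, -0.4681)
  A cos θ + B sin θ = C:  0.2775·cos θ + -0.4681·sin θ = -0.2243
  γ=atan2(-0.4681,0.2775)=-1.0356;  ψ=arccos(-0.4122)=1.9957;  θ2=γ+ψ≈0.9600
φ3=240.0° → target in arm frame (0.0269, 0.1664)
  A=0.0931, B=-0.4681, C=(l²−L²−A²−y'²−z²)/(2L)=-0.1136
  γ=atan2(-0.4681,0.0931)=-1.3745;  ψ=arccos(-0.2381)=1.8112;  θ3=γ+ψ≈0.4367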